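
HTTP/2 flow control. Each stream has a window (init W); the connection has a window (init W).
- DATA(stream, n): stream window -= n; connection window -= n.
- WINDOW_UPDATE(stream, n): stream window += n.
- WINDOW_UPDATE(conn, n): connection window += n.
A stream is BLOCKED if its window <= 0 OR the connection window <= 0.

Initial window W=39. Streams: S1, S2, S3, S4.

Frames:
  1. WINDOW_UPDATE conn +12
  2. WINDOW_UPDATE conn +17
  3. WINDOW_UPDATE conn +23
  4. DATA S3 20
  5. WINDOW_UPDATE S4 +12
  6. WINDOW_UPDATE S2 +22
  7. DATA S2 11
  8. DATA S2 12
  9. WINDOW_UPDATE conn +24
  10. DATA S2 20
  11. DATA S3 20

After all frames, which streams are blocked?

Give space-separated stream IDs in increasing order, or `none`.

Op 1: conn=51 S1=39 S2=39 S3=39 S4=39 blocked=[]
Op 2: conn=68 S1=39 S2=39 S3=39 S4=39 blocked=[]
Op 3: conn=91 S1=39 S2=39 S3=39 S4=39 blocked=[]
Op 4: conn=71 S1=39 S2=39 S3=19 S4=39 blocked=[]
Op 5: conn=71 S1=39 S2=39 S3=19 S4=51 blocked=[]
Op 6: conn=71 S1=39 S2=61 S3=19 S4=51 blocked=[]
Op 7: conn=60 S1=39 S2=50 S3=19 S4=51 blocked=[]
Op 8: conn=48 S1=39 S2=38 S3=19 S4=51 blocked=[]
Op 9: conn=72 S1=39 S2=38 S3=19 S4=51 blocked=[]
Op 10: conn=52 S1=39 S2=18 S3=19 S4=51 blocked=[]
Op 11: conn=32 S1=39 S2=18 S3=-1 S4=51 blocked=[3]

Answer: S3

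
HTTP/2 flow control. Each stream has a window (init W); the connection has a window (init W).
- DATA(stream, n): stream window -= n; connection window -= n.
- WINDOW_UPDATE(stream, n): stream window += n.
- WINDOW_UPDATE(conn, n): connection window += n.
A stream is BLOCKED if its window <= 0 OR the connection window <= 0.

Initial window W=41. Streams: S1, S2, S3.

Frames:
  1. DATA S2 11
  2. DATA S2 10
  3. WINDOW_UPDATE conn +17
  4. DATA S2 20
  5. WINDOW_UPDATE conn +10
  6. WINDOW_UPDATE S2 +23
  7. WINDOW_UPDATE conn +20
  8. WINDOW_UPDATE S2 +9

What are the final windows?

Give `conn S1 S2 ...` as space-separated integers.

Op 1: conn=30 S1=41 S2=30 S3=41 blocked=[]
Op 2: conn=20 S1=41 S2=20 S3=41 blocked=[]
Op 3: conn=37 S1=41 S2=20 S3=41 blocked=[]
Op 4: conn=17 S1=41 S2=0 S3=41 blocked=[2]
Op 5: conn=27 S1=41 S2=0 S3=41 blocked=[2]
Op 6: conn=27 S1=41 S2=23 S3=41 blocked=[]
Op 7: conn=47 S1=41 S2=23 S3=41 blocked=[]
Op 8: conn=47 S1=41 S2=32 S3=41 blocked=[]

Answer: 47 41 32 41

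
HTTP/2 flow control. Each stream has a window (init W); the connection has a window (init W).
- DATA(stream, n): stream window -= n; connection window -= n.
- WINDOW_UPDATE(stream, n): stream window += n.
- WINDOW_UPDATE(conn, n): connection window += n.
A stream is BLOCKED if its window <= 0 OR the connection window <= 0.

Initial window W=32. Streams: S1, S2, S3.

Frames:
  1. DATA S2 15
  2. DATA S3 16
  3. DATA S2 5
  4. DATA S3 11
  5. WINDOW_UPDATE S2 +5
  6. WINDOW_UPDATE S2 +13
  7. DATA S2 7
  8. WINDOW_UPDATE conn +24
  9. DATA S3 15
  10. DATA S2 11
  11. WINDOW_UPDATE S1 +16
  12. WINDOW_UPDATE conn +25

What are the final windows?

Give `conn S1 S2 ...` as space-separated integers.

Answer: 1 48 12 -10

Derivation:
Op 1: conn=17 S1=32 S2=17 S3=32 blocked=[]
Op 2: conn=1 S1=32 S2=17 S3=16 blocked=[]
Op 3: conn=-4 S1=32 S2=12 S3=16 blocked=[1, 2, 3]
Op 4: conn=-15 S1=32 S2=12 S3=5 blocked=[1, 2, 3]
Op 5: conn=-15 S1=32 S2=17 S3=5 blocked=[1, 2, 3]
Op 6: conn=-15 S1=32 S2=30 S3=5 blocked=[1, 2, 3]
Op 7: conn=-22 S1=32 S2=23 S3=5 blocked=[1, 2, 3]
Op 8: conn=2 S1=32 S2=23 S3=5 blocked=[]
Op 9: conn=-13 S1=32 S2=23 S3=-10 blocked=[1, 2, 3]
Op 10: conn=-24 S1=32 S2=12 S3=-10 blocked=[1, 2, 3]
Op 11: conn=-24 S1=48 S2=12 S3=-10 blocked=[1, 2, 3]
Op 12: conn=1 S1=48 S2=12 S3=-10 blocked=[3]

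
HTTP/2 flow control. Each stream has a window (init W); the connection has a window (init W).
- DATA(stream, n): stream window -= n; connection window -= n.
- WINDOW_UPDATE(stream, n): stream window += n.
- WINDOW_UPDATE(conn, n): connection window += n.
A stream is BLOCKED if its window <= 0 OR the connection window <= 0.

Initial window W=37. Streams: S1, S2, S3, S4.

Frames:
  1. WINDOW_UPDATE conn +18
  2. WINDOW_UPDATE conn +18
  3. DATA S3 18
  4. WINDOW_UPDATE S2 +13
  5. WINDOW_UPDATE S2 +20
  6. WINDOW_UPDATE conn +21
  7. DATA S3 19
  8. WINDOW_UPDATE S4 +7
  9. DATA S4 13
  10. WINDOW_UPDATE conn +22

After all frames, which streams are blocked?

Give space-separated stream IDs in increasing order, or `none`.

Answer: S3

Derivation:
Op 1: conn=55 S1=37 S2=37 S3=37 S4=37 blocked=[]
Op 2: conn=73 S1=37 S2=37 S3=37 S4=37 blocked=[]
Op 3: conn=55 S1=37 S2=37 S3=19 S4=37 blocked=[]
Op 4: conn=55 S1=37 S2=50 S3=19 S4=37 blocked=[]
Op 5: conn=55 S1=37 S2=70 S3=19 S4=37 blocked=[]
Op 6: conn=76 S1=37 S2=70 S3=19 S4=37 blocked=[]
Op 7: conn=57 S1=37 S2=70 S3=0 S4=37 blocked=[3]
Op 8: conn=57 S1=37 S2=70 S3=0 S4=44 blocked=[3]
Op 9: conn=44 S1=37 S2=70 S3=0 S4=31 blocked=[3]
Op 10: conn=66 S1=37 S2=70 S3=0 S4=31 blocked=[3]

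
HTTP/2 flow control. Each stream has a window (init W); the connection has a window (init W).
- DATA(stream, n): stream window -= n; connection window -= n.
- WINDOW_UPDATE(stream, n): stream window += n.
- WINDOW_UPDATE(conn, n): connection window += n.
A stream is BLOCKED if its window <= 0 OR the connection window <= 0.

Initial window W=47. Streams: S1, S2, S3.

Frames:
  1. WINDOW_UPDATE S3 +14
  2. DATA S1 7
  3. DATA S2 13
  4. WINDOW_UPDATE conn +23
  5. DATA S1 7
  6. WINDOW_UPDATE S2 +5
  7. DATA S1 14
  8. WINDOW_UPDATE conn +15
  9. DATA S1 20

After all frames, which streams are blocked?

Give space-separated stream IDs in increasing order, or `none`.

Answer: S1

Derivation:
Op 1: conn=47 S1=47 S2=47 S3=61 blocked=[]
Op 2: conn=40 S1=40 S2=47 S3=61 blocked=[]
Op 3: conn=27 S1=40 S2=34 S3=61 blocked=[]
Op 4: conn=50 S1=40 S2=34 S3=61 blocked=[]
Op 5: conn=43 S1=33 S2=34 S3=61 blocked=[]
Op 6: conn=43 S1=33 S2=39 S3=61 blocked=[]
Op 7: conn=29 S1=19 S2=39 S3=61 blocked=[]
Op 8: conn=44 S1=19 S2=39 S3=61 blocked=[]
Op 9: conn=24 S1=-1 S2=39 S3=61 blocked=[1]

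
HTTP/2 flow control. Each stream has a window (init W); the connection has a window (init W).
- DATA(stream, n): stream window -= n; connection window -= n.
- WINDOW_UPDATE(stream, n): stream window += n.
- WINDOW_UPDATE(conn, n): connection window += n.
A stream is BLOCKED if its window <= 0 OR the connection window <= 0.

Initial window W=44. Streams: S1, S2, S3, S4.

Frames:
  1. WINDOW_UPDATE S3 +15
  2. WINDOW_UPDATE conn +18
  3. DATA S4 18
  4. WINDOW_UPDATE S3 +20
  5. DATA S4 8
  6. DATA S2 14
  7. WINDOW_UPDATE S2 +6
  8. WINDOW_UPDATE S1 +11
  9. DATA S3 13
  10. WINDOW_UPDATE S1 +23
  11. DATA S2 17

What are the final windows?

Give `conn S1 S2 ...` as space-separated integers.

Op 1: conn=44 S1=44 S2=44 S3=59 S4=44 blocked=[]
Op 2: conn=62 S1=44 S2=44 S3=59 S4=44 blocked=[]
Op 3: conn=44 S1=44 S2=44 S3=59 S4=26 blocked=[]
Op 4: conn=44 S1=44 S2=44 S3=79 S4=26 blocked=[]
Op 5: conn=36 S1=44 S2=44 S3=79 S4=18 blocked=[]
Op 6: conn=22 S1=44 S2=30 S3=79 S4=18 blocked=[]
Op 7: conn=22 S1=44 S2=36 S3=79 S4=18 blocked=[]
Op 8: conn=22 S1=55 S2=36 S3=79 S4=18 blocked=[]
Op 9: conn=9 S1=55 S2=36 S3=66 S4=18 blocked=[]
Op 10: conn=9 S1=78 S2=36 S3=66 S4=18 blocked=[]
Op 11: conn=-8 S1=78 S2=19 S3=66 S4=18 blocked=[1, 2, 3, 4]

Answer: -8 78 19 66 18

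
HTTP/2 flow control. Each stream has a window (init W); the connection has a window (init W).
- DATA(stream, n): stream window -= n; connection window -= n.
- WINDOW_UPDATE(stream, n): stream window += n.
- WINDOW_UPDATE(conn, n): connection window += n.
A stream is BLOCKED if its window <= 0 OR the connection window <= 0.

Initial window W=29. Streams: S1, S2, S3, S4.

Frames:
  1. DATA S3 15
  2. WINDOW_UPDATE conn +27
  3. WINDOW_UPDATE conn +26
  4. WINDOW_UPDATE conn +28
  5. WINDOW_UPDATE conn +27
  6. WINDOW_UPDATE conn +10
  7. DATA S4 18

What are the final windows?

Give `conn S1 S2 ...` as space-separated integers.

Answer: 114 29 29 14 11

Derivation:
Op 1: conn=14 S1=29 S2=29 S3=14 S4=29 blocked=[]
Op 2: conn=41 S1=29 S2=29 S3=14 S4=29 blocked=[]
Op 3: conn=67 S1=29 S2=29 S3=14 S4=29 blocked=[]
Op 4: conn=95 S1=29 S2=29 S3=14 S4=29 blocked=[]
Op 5: conn=122 S1=29 S2=29 S3=14 S4=29 blocked=[]
Op 6: conn=132 S1=29 S2=29 S3=14 S4=29 blocked=[]
Op 7: conn=114 S1=29 S2=29 S3=14 S4=11 blocked=[]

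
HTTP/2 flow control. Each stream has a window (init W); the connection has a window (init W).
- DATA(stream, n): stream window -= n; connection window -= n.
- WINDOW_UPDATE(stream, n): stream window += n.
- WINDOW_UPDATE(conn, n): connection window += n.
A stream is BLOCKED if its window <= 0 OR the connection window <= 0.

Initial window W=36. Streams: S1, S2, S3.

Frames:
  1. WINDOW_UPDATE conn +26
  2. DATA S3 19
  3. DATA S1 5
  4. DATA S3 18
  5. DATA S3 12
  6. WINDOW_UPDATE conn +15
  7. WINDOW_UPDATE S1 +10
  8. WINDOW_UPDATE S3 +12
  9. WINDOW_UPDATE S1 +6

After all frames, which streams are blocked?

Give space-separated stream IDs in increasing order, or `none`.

Op 1: conn=62 S1=36 S2=36 S3=36 blocked=[]
Op 2: conn=43 S1=36 S2=36 S3=17 blocked=[]
Op 3: conn=38 S1=31 S2=36 S3=17 blocked=[]
Op 4: conn=20 S1=31 S2=36 S3=-1 blocked=[3]
Op 5: conn=8 S1=31 S2=36 S3=-13 blocked=[3]
Op 6: conn=23 S1=31 S2=36 S3=-13 blocked=[3]
Op 7: conn=23 S1=41 S2=36 S3=-13 blocked=[3]
Op 8: conn=23 S1=41 S2=36 S3=-1 blocked=[3]
Op 9: conn=23 S1=47 S2=36 S3=-1 blocked=[3]

Answer: S3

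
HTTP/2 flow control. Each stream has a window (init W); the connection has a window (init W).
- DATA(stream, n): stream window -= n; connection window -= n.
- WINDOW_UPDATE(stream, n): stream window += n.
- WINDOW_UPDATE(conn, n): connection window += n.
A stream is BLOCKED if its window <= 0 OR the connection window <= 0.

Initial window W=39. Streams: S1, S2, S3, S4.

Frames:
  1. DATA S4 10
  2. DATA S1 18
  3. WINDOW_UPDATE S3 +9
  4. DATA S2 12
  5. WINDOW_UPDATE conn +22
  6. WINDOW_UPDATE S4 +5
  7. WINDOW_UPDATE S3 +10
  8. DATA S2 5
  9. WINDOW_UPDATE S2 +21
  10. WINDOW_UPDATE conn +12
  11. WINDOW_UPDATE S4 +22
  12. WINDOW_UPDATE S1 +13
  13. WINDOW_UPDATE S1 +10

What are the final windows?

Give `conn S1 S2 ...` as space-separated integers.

Op 1: conn=29 S1=39 S2=39 S3=39 S4=29 blocked=[]
Op 2: conn=11 S1=21 S2=39 S3=39 S4=29 blocked=[]
Op 3: conn=11 S1=21 S2=39 S3=48 S4=29 blocked=[]
Op 4: conn=-1 S1=21 S2=27 S3=48 S4=29 blocked=[1, 2, 3, 4]
Op 5: conn=21 S1=21 S2=27 S3=48 S4=29 blocked=[]
Op 6: conn=21 S1=21 S2=27 S3=48 S4=34 blocked=[]
Op 7: conn=21 S1=21 S2=27 S3=58 S4=34 blocked=[]
Op 8: conn=16 S1=21 S2=22 S3=58 S4=34 blocked=[]
Op 9: conn=16 S1=21 S2=43 S3=58 S4=34 blocked=[]
Op 10: conn=28 S1=21 S2=43 S3=58 S4=34 blocked=[]
Op 11: conn=28 S1=21 S2=43 S3=58 S4=56 blocked=[]
Op 12: conn=28 S1=34 S2=43 S3=58 S4=56 blocked=[]
Op 13: conn=28 S1=44 S2=43 S3=58 S4=56 blocked=[]

Answer: 28 44 43 58 56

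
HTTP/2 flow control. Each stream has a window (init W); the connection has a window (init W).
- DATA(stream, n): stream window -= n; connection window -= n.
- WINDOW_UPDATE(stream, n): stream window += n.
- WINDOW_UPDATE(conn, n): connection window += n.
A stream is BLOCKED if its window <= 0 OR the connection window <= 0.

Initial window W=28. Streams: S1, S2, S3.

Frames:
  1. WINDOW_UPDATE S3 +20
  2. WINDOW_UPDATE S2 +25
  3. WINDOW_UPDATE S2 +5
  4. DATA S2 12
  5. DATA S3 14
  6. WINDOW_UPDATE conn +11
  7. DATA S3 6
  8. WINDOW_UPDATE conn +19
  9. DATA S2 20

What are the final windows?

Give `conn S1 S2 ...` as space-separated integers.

Op 1: conn=28 S1=28 S2=28 S3=48 blocked=[]
Op 2: conn=28 S1=28 S2=53 S3=48 blocked=[]
Op 3: conn=28 S1=28 S2=58 S3=48 blocked=[]
Op 4: conn=16 S1=28 S2=46 S3=48 blocked=[]
Op 5: conn=2 S1=28 S2=46 S3=34 blocked=[]
Op 6: conn=13 S1=28 S2=46 S3=34 blocked=[]
Op 7: conn=7 S1=28 S2=46 S3=28 blocked=[]
Op 8: conn=26 S1=28 S2=46 S3=28 blocked=[]
Op 9: conn=6 S1=28 S2=26 S3=28 blocked=[]

Answer: 6 28 26 28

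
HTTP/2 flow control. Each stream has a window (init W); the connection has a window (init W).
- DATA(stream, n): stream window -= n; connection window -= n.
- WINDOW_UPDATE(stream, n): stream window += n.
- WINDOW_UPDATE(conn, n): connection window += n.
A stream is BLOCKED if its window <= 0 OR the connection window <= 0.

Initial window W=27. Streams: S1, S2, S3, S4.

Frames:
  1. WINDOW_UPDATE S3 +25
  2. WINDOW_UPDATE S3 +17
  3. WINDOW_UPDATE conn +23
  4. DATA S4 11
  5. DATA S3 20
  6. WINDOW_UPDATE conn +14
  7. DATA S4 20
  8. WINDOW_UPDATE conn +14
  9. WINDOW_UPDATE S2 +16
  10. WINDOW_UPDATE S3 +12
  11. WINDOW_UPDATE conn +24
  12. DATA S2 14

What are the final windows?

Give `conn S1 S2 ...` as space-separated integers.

Op 1: conn=27 S1=27 S2=27 S3=52 S4=27 blocked=[]
Op 2: conn=27 S1=27 S2=27 S3=69 S4=27 blocked=[]
Op 3: conn=50 S1=27 S2=27 S3=69 S4=27 blocked=[]
Op 4: conn=39 S1=27 S2=27 S3=69 S4=16 blocked=[]
Op 5: conn=19 S1=27 S2=27 S3=49 S4=16 blocked=[]
Op 6: conn=33 S1=27 S2=27 S3=49 S4=16 blocked=[]
Op 7: conn=13 S1=27 S2=27 S3=49 S4=-4 blocked=[4]
Op 8: conn=27 S1=27 S2=27 S3=49 S4=-4 blocked=[4]
Op 9: conn=27 S1=27 S2=43 S3=49 S4=-4 blocked=[4]
Op 10: conn=27 S1=27 S2=43 S3=61 S4=-4 blocked=[4]
Op 11: conn=51 S1=27 S2=43 S3=61 S4=-4 blocked=[4]
Op 12: conn=37 S1=27 S2=29 S3=61 S4=-4 blocked=[4]

Answer: 37 27 29 61 -4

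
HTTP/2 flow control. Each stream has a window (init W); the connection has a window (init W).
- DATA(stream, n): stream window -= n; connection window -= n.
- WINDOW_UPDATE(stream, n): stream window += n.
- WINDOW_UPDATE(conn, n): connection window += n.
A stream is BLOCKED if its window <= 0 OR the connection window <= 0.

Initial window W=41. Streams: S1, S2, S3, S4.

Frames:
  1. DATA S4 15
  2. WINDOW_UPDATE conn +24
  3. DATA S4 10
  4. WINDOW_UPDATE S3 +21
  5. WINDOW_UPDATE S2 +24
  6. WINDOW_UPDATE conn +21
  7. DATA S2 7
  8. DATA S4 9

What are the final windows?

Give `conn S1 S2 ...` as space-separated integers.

Answer: 45 41 58 62 7

Derivation:
Op 1: conn=26 S1=41 S2=41 S3=41 S4=26 blocked=[]
Op 2: conn=50 S1=41 S2=41 S3=41 S4=26 blocked=[]
Op 3: conn=40 S1=41 S2=41 S3=41 S4=16 blocked=[]
Op 4: conn=40 S1=41 S2=41 S3=62 S4=16 blocked=[]
Op 5: conn=40 S1=41 S2=65 S3=62 S4=16 blocked=[]
Op 6: conn=61 S1=41 S2=65 S3=62 S4=16 blocked=[]
Op 7: conn=54 S1=41 S2=58 S3=62 S4=16 blocked=[]
Op 8: conn=45 S1=41 S2=58 S3=62 S4=7 blocked=[]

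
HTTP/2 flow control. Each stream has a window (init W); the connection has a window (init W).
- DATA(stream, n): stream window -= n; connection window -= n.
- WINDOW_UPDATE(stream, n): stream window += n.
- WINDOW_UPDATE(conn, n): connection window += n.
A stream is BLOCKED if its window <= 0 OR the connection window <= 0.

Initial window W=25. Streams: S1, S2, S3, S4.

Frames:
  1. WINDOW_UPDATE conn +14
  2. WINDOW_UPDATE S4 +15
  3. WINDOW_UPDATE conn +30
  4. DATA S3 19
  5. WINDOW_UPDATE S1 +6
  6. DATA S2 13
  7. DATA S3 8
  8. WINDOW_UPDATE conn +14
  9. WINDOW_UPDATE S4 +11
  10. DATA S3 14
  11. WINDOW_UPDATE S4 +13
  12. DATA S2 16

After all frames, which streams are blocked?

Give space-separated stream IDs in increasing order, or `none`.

Answer: S2 S3

Derivation:
Op 1: conn=39 S1=25 S2=25 S3=25 S4=25 blocked=[]
Op 2: conn=39 S1=25 S2=25 S3=25 S4=40 blocked=[]
Op 3: conn=69 S1=25 S2=25 S3=25 S4=40 blocked=[]
Op 4: conn=50 S1=25 S2=25 S3=6 S4=40 blocked=[]
Op 5: conn=50 S1=31 S2=25 S3=6 S4=40 blocked=[]
Op 6: conn=37 S1=31 S2=12 S3=6 S4=40 blocked=[]
Op 7: conn=29 S1=31 S2=12 S3=-2 S4=40 blocked=[3]
Op 8: conn=43 S1=31 S2=12 S3=-2 S4=40 blocked=[3]
Op 9: conn=43 S1=31 S2=12 S3=-2 S4=51 blocked=[3]
Op 10: conn=29 S1=31 S2=12 S3=-16 S4=51 blocked=[3]
Op 11: conn=29 S1=31 S2=12 S3=-16 S4=64 blocked=[3]
Op 12: conn=13 S1=31 S2=-4 S3=-16 S4=64 blocked=[2, 3]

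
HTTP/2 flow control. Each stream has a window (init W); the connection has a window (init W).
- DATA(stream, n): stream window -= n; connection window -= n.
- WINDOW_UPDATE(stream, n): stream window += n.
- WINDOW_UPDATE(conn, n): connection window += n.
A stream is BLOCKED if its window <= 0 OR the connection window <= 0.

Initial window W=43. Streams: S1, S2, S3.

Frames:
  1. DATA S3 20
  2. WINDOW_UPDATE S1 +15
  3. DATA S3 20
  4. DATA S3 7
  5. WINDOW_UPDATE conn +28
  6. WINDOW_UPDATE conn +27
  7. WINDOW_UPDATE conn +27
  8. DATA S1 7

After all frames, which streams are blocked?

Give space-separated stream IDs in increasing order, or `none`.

Op 1: conn=23 S1=43 S2=43 S3=23 blocked=[]
Op 2: conn=23 S1=58 S2=43 S3=23 blocked=[]
Op 3: conn=3 S1=58 S2=43 S3=3 blocked=[]
Op 4: conn=-4 S1=58 S2=43 S3=-4 blocked=[1, 2, 3]
Op 5: conn=24 S1=58 S2=43 S3=-4 blocked=[3]
Op 6: conn=51 S1=58 S2=43 S3=-4 blocked=[3]
Op 7: conn=78 S1=58 S2=43 S3=-4 blocked=[3]
Op 8: conn=71 S1=51 S2=43 S3=-4 blocked=[3]

Answer: S3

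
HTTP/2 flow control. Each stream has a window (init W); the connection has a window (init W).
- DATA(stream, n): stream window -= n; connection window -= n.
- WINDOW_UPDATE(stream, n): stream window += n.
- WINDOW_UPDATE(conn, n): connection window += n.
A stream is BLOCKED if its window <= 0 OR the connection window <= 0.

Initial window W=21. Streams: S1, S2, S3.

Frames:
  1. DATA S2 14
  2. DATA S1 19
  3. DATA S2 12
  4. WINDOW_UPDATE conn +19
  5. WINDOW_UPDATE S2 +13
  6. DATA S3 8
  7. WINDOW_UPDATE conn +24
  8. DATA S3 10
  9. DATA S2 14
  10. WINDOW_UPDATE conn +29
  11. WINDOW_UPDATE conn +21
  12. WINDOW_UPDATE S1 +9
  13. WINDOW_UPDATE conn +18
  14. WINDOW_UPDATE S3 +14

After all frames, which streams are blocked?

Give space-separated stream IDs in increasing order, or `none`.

Answer: S2

Derivation:
Op 1: conn=7 S1=21 S2=7 S3=21 blocked=[]
Op 2: conn=-12 S1=2 S2=7 S3=21 blocked=[1, 2, 3]
Op 3: conn=-24 S1=2 S2=-5 S3=21 blocked=[1, 2, 3]
Op 4: conn=-5 S1=2 S2=-5 S3=21 blocked=[1, 2, 3]
Op 5: conn=-5 S1=2 S2=8 S3=21 blocked=[1, 2, 3]
Op 6: conn=-13 S1=2 S2=8 S3=13 blocked=[1, 2, 3]
Op 7: conn=11 S1=2 S2=8 S3=13 blocked=[]
Op 8: conn=1 S1=2 S2=8 S3=3 blocked=[]
Op 9: conn=-13 S1=2 S2=-6 S3=3 blocked=[1, 2, 3]
Op 10: conn=16 S1=2 S2=-6 S3=3 blocked=[2]
Op 11: conn=37 S1=2 S2=-6 S3=3 blocked=[2]
Op 12: conn=37 S1=11 S2=-6 S3=3 blocked=[2]
Op 13: conn=55 S1=11 S2=-6 S3=3 blocked=[2]
Op 14: conn=55 S1=11 S2=-6 S3=17 blocked=[2]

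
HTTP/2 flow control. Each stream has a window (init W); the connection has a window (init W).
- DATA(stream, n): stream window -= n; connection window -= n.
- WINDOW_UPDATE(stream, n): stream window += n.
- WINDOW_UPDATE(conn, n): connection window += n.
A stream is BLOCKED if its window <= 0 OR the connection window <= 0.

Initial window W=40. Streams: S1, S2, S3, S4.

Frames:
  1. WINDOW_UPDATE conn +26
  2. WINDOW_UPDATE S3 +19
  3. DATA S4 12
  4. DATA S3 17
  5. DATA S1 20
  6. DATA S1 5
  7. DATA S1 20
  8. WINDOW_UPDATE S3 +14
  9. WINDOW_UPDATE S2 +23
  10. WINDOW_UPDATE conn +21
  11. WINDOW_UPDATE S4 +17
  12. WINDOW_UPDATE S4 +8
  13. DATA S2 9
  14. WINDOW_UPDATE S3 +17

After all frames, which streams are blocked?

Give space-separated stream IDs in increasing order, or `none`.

Op 1: conn=66 S1=40 S2=40 S3=40 S4=40 blocked=[]
Op 2: conn=66 S1=40 S2=40 S3=59 S4=40 blocked=[]
Op 3: conn=54 S1=40 S2=40 S3=59 S4=28 blocked=[]
Op 4: conn=37 S1=40 S2=40 S3=42 S4=28 blocked=[]
Op 5: conn=17 S1=20 S2=40 S3=42 S4=28 blocked=[]
Op 6: conn=12 S1=15 S2=40 S3=42 S4=28 blocked=[]
Op 7: conn=-8 S1=-5 S2=40 S3=42 S4=28 blocked=[1, 2, 3, 4]
Op 8: conn=-8 S1=-5 S2=40 S3=56 S4=28 blocked=[1, 2, 3, 4]
Op 9: conn=-8 S1=-5 S2=63 S3=56 S4=28 blocked=[1, 2, 3, 4]
Op 10: conn=13 S1=-5 S2=63 S3=56 S4=28 blocked=[1]
Op 11: conn=13 S1=-5 S2=63 S3=56 S4=45 blocked=[1]
Op 12: conn=13 S1=-5 S2=63 S3=56 S4=53 blocked=[1]
Op 13: conn=4 S1=-5 S2=54 S3=56 S4=53 blocked=[1]
Op 14: conn=4 S1=-5 S2=54 S3=73 S4=53 blocked=[1]

Answer: S1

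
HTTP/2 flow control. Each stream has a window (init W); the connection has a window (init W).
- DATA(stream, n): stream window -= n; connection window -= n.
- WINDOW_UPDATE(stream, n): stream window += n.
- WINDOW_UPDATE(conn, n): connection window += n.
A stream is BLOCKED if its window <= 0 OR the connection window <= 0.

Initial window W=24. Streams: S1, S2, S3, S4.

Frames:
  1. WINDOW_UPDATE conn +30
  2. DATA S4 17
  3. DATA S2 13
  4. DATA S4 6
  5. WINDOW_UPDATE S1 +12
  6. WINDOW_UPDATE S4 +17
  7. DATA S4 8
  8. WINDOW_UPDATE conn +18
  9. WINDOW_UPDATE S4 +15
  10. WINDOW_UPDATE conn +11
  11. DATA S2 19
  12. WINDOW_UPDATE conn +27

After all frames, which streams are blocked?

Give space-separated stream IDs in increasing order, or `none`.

Answer: S2

Derivation:
Op 1: conn=54 S1=24 S2=24 S3=24 S4=24 blocked=[]
Op 2: conn=37 S1=24 S2=24 S3=24 S4=7 blocked=[]
Op 3: conn=24 S1=24 S2=11 S3=24 S4=7 blocked=[]
Op 4: conn=18 S1=24 S2=11 S3=24 S4=1 blocked=[]
Op 5: conn=18 S1=36 S2=11 S3=24 S4=1 blocked=[]
Op 6: conn=18 S1=36 S2=11 S3=24 S4=18 blocked=[]
Op 7: conn=10 S1=36 S2=11 S3=24 S4=10 blocked=[]
Op 8: conn=28 S1=36 S2=11 S3=24 S4=10 blocked=[]
Op 9: conn=28 S1=36 S2=11 S3=24 S4=25 blocked=[]
Op 10: conn=39 S1=36 S2=11 S3=24 S4=25 blocked=[]
Op 11: conn=20 S1=36 S2=-8 S3=24 S4=25 blocked=[2]
Op 12: conn=47 S1=36 S2=-8 S3=24 S4=25 blocked=[2]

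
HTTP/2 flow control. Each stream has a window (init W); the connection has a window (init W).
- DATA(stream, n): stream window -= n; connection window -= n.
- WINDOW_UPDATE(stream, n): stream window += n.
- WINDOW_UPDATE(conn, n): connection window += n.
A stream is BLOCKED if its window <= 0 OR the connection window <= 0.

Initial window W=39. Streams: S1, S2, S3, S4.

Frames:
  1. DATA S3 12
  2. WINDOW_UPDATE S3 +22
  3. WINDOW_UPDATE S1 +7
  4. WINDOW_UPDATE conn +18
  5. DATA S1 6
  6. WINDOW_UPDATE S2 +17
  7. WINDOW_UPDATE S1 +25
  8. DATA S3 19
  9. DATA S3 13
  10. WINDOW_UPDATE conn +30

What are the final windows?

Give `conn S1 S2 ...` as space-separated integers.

Op 1: conn=27 S1=39 S2=39 S3=27 S4=39 blocked=[]
Op 2: conn=27 S1=39 S2=39 S3=49 S4=39 blocked=[]
Op 3: conn=27 S1=46 S2=39 S3=49 S4=39 blocked=[]
Op 4: conn=45 S1=46 S2=39 S3=49 S4=39 blocked=[]
Op 5: conn=39 S1=40 S2=39 S3=49 S4=39 blocked=[]
Op 6: conn=39 S1=40 S2=56 S3=49 S4=39 blocked=[]
Op 7: conn=39 S1=65 S2=56 S3=49 S4=39 blocked=[]
Op 8: conn=20 S1=65 S2=56 S3=30 S4=39 blocked=[]
Op 9: conn=7 S1=65 S2=56 S3=17 S4=39 blocked=[]
Op 10: conn=37 S1=65 S2=56 S3=17 S4=39 blocked=[]

Answer: 37 65 56 17 39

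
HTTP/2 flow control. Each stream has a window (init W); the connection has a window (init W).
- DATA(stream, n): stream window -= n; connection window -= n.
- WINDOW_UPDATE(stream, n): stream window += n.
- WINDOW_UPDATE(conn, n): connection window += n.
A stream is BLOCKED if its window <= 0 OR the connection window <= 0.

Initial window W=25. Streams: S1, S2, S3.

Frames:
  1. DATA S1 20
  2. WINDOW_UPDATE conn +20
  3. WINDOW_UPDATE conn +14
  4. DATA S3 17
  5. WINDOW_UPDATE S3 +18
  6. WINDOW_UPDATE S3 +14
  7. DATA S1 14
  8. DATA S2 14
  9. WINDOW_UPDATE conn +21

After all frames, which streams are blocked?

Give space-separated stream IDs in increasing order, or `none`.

Answer: S1

Derivation:
Op 1: conn=5 S1=5 S2=25 S3=25 blocked=[]
Op 2: conn=25 S1=5 S2=25 S3=25 blocked=[]
Op 3: conn=39 S1=5 S2=25 S3=25 blocked=[]
Op 4: conn=22 S1=5 S2=25 S3=8 blocked=[]
Op 5: conn=22 S1=5 S2=25 S3=26 blocked=[]
Op 6: conn=22 S1=5 S2=25 S3=40 blocked=[]
Op 7: conn=8 S1=-9 S2=25 S3=40 blocked=[1]
Op 8: conn=-6 S1=-9 S2=11 S3=40 blocked=[1, 2, 3]
Op 9: conn=15 S1=-9 S2=11 S3=40 blocked=[1]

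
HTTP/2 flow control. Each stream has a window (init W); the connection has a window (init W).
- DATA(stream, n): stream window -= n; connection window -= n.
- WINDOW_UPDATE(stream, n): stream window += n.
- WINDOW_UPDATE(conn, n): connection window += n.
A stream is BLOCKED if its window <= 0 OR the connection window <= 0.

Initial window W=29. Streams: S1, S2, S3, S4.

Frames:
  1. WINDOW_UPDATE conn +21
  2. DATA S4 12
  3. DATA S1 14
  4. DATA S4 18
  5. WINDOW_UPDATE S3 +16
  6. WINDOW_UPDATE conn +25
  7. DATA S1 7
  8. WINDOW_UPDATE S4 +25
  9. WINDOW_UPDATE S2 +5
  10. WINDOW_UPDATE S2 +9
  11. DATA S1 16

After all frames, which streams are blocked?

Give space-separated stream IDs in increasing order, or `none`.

Answer: S1

Derivation:
Op 1: conn=50 S1=29 S2=29 S3=29 S4=29 blocked=[]
Op 2: conn=38 S1=29 S2=29 S3=29 S4=17 blocked=[]
Op 3: conn=24 S1=15 S2=29 S3=29 S4=17 blocked=[]
Op 4: conn=6 S1=15 S2=29 S3=29 S4=-1 blocked=[4]
Op 5: conn=6 S1=15 S2=29 S3=45 S4=-1 blocked=[4]
Op 6: conn=31 S1=15 S2=29 S3=45 S4=-1 blocked=[4]
Op 7: conn=24 S1=8 S2=29 S3=45 S4=-1 blocked=[4]
Op 8: conn=24 S1=8 S2=29 S3=45 S4=24 blocked=[]
Op 9: conn=24 S1=8 S2=34 S3=45 S4=24 blocked=[]
Op 10: conn=24 S1=8 S2=43 S3=45 S4=24 blocked=[]
Op 11: conn=8 S1=-8 S2=43 S3=45 S4=24 blocked=[1]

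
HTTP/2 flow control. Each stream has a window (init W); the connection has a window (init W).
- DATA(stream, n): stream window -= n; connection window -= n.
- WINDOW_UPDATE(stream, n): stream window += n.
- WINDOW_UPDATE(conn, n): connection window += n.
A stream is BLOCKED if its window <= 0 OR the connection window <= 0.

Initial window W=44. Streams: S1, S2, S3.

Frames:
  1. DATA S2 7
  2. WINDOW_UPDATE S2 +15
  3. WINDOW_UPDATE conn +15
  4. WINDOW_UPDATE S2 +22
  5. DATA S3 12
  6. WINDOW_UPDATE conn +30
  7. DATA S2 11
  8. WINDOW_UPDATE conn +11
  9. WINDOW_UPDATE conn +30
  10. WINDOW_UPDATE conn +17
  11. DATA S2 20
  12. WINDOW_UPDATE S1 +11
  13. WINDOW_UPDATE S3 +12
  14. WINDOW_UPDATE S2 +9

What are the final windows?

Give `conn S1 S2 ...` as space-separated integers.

Op 1: conn=37 S1=44 S2=37 S3=44 blocked=[]
Op 2: conn=37 S1=44 S2=52 S3=44 blocked=[]
Op 3: conn=52 S1=44 S2=52 S3=44 blocked=[]
Op 4: conn=52 S1=44 S2=74 S3=44 blocked=[]
Op 5: conn=40 S1=44 S2=74 S3=32 blocked=[]
Op 6: conn=70 S1=44 S2=74 S3=32 blocked=[]
Op 7: conn=59 S1=44 S2=63 S3=32 blocked=[]
Op 8: conn=70 S1=44 S2=63 S3=32 blocked=[]
Op 9: conn=100 S1=44 S2=63 S3=32 blocked=[]
Op 10: conn=117 S1=44 S2=63 S3=32 blocked=[]
Op 11: conn=97 S1=44 S2=43 S3=32 blocked=[]
Op 12: conn=97 S1=55 S2=43 S3=32 blocked=[]
Op 13: conn=97 S1=55 S2=43 S3=44 blocked=[]
Op 14: conn=97 S1=55 S2=52 S3=44 blocked=[]

Answer: 97 55 52 44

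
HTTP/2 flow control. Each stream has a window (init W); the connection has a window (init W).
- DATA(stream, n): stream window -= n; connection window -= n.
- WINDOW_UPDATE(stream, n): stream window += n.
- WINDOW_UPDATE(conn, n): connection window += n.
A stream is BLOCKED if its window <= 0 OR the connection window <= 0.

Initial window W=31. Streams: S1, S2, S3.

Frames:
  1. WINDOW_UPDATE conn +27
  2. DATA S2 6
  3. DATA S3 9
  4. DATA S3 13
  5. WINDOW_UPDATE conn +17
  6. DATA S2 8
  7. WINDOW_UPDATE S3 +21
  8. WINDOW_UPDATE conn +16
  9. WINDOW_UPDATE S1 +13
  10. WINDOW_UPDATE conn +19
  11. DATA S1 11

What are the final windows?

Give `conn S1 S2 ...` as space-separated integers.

Answer: 63 33 17 30

Derivation:
Op 1: conn=58 S1=31 S2=31 S3=31 blocked=[]
Op 2: conn=52 S1=31 S2=25 S3=31 blocked=[]
Op 3: conn=43 S1=31 S2=25 S3=22 blocked=[]
Op 4: conn=30 S1=31 S2=25 S3=9 blocked=[]
Op 5: conn=47 S1=31 S2=25 S3=9 blocked=[]
Op 6: conn=39 S1=31 S2=17 S3=9 blocked=[]
Op 7: conn=39 S1=31 S2=17 S3=30 blocked=[]
Op 8: conn=55 S1=31 S2=17 S3=30 blocked=[]
Op 9: conn=55 S1=44 S2=17 S3=30 blocked=[]
Op 10: conn=74 S1=44 S2=17 S3=30 blocked=[]
Op 11: conn=63 S1=33 S2=17 S3=30 blocked=[]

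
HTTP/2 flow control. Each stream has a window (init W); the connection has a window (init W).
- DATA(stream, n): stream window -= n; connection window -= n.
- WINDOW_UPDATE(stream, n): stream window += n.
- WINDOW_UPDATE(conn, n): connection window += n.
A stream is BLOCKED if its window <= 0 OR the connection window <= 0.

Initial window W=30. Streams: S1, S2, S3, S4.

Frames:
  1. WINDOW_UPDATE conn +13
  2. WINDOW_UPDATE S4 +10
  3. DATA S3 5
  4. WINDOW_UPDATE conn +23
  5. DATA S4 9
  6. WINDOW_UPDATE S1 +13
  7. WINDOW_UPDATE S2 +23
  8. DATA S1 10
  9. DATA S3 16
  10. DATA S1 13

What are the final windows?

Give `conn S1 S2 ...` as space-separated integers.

Op 1: conn=43 S1=30 S2=30 S3=30 S4=30 blocked=[]
Op 2: conn=43 S1=30 S2=30 S3=30 S4=40 blocked=[]
Op 3: conn=38 S1=30 S2=30 S3=25 S4=40 blocked=[]
Op 4: conn=61 S1=30 S2=30 S3=25 S4=40 blocked=[]
Op 5: conn=52 S1=30 S2=30 S3=25 S4=31 blocked=[]
Op 6: conn=52 S1=43 S2=30 S3=25 S4=31 blocked=[]
Op 7: conn=52 S1=43 S2=53 S3=25 S4=31 blocked=[]
Op 8: conn=42 S1=33 S2=53 S3=25 S4=31 blocked=[]
Op 9: conn=26 S1=33 S2=53 S3=9 S4=31 blocked=[]
Op 10: conn=13 S1=20 S2=53 S3=9 S4=31 blocked=[]

Answer: 13 20 53 9 31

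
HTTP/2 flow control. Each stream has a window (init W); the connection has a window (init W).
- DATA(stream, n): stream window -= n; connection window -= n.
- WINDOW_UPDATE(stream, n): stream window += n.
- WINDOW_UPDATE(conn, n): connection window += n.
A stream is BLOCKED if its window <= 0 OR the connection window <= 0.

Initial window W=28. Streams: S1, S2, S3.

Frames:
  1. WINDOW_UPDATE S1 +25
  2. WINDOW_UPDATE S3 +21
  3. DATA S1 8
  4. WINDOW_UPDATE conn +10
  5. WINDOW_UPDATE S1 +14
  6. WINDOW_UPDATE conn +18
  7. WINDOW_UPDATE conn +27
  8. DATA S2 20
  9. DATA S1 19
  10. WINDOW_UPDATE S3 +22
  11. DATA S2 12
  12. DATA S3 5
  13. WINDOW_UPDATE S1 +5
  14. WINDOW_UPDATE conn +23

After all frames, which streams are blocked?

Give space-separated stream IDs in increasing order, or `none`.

Answer: S2

Derivation:
Op 1: conn=28 S1=53 S2=28 S3=28 blocked=[]
Op 2: conn=28 S1=53 S2=28 S3=49 blocked=[]
Op 3: conn=20 S1=45 S2=28 S3=49 blocked=[]
Op 4: conn=30 S1=45 S2=28 S3=49 blocked=[]
Op 5: conn=30 S1=59 S2=28 S3=49 blocked=[]
Op 6: conn=48 S1=59 S2=28 S3=49 blocked=[]
Op 7: conn=75 S1=59 S2=28 S3=49 blocked=[]
Op 8: conn=55 S1=59 S2=8 S3=49 blocked=[]
Op 9: conn=36 S1=40 S2=8 S3=49 blocked=[]
Op 10: conn=36 S1=40 S2=8 S3=71 blocked=[]
Op 11: conn=24 S1=40 S2=-4 S3=71 blocked=[2]
Op 12: conn=19 S1=40 S2=-4 S3=66 blocked=[2]
Op 13: conn=19 S1=45 S2=-4 S3=66 blocked=[2]
Op 14: conn=42 S1=45 S2=-4 S3=66 blocked=[2]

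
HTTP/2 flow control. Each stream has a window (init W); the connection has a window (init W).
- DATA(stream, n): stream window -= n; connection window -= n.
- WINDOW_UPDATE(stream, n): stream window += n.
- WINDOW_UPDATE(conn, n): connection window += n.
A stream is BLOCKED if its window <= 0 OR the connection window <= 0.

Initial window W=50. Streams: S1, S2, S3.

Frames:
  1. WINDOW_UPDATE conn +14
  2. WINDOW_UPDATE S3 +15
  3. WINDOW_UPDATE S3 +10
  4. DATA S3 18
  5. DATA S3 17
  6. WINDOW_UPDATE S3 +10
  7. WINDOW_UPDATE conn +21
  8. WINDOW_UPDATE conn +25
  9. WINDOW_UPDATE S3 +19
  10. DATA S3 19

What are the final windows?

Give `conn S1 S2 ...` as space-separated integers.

Answer: 56 50 50 50

Derivation:
Op 1: conn=64 S1=50 S2=50 S3=50 blocked=[]
Op 2: conn=64 S1=50 S2=50 S3=65 blocked=[]
Op 3: conn=64 S1=50 S2=50 S3=75 blocked=[]
Op 4: conn=46 S1=50 S2=50 S3=57 blocked=[]
Op 5: conn=29 S1=50 S2=50 S3=40 blocked=[]
Op 6: conn=29 S1=50 S2=50 S3=50 blocked=[]
Op 7: conn=50 S1=50 S2=50 S3=50 blocked=[]
Op 8: conn=75 S1=50 S2=50 S3=50 blocked=[]
Op 9: conn=75 S1=50 S2=50 S3=69 blocked=[]
Op 10: conn=56 S1=50 S2=50 S3=50 blocked=[]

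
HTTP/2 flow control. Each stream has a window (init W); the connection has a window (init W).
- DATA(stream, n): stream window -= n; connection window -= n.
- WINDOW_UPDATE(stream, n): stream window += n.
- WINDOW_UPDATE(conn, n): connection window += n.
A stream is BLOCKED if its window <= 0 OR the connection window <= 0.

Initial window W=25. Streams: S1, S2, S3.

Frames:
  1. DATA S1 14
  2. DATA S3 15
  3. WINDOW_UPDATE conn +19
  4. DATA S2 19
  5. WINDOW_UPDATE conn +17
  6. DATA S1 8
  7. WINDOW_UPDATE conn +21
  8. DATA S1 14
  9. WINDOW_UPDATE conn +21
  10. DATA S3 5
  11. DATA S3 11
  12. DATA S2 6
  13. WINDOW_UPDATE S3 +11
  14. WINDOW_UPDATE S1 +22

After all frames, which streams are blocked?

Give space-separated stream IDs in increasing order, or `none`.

Answer: S2

Derivation:
Op 1: conn=11 S1=11 S2=25 S3=25 blocked=[]
Op 2: conn=-4 S1=11 S2=25 S3=10 blocked=[1, 2, 3]
Op 3: conn=15 S1=11 S2=25 S3=10 blocked=[]
Op 4: conn=-4 S1=11 S2=6 S3=10 blocked=[1, 2, 3]
Op 5: conn=13 S1=11 S2=6 S3=10 blocked=[]
Op 6: conn=5 S1=3 S2=6 S3=10 blocked=[]
Op 7: conn=26 S1=3 S2=6 S3=10 blocked=[]
Op 8: conn=12 S1=-11 S2=6 S3=10 blocked=[1]
Op 9: conn=33 S1=-11 S2=6 S3=10 blocked=[1]
Op 10: conn=28 S1=-11 S2=6 S3=5 blocked=[1]
Op 11: conn=17 S1=-11 S2=6 S3=-6 blocked=[1, 3]
Op 12: conn=11 S1=-11 S2=0 S3=-6 blocked=[1, 2, 3]
Op 13: conn=11 S1=-11 S2=0 S3=5 blocked=[1, 2]
Op 14: conn=11 S1=11 S2=0 S3=5 blocked=[2]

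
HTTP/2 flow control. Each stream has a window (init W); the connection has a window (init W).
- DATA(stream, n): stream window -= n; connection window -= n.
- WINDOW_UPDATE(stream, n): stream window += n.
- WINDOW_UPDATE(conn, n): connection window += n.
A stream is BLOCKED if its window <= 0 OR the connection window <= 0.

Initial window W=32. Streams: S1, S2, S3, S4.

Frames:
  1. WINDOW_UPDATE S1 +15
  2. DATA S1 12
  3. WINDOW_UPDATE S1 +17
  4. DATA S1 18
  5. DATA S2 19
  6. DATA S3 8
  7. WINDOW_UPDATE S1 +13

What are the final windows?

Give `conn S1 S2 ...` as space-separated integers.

Answer: -25 47 13 24 32

Derivation:
Op 1: conn=32 S1=47 S2=32 S3=32 S4=32 blocked=[]
Op 2: conn=20 S1=35 S2=32 S3=32 S4=32 blocked=[]
Op 3: conn=20 S1=52 S2=32 S3=32 S4=32 blocked=[]
Op 4: conn=2 S1=34 S2=32 S3=32 S4=32 blocked=[]
Op 5: conn=-17 S1=34 S2=13 S3=32 S4=32 blocked=[1, 2, 3, 4]
Op 6: conn=-25 S1=34 S2=13 S3=24 S4=32 blocked=[1, 2, 3, 4]
Op 7: conn=-25 S1=47 S2=13 S3=24 S4=32 blocked=[1, 2, 3, 4]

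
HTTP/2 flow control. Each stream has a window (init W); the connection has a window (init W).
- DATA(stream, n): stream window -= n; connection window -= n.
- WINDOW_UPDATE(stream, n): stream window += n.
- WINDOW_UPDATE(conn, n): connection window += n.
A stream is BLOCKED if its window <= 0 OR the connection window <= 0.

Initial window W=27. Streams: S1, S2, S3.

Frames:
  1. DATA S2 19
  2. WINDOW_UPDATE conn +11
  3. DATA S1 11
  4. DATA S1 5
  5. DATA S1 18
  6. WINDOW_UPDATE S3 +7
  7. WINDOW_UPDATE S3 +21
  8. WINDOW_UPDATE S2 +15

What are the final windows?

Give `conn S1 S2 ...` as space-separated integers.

Op 1: conn=8 S1=27 S2=8 S3=27 blocked=[]
Op 2: conn=19 S1=27 S2=8 S3=27 blocked=[]
Op 3: conn=8 S1=16 S2=8 S3=27 blocked=[]
Op 4: conn=3 S1=11 S2=8 S3=27 blocked=[]
Op 5: conn=-15 S1=-7 S2=8 S3=27 blocked=[1, 2, 3]
Op 6: conn=-15 S1=-7 S2=8 S3=34 blocked=[1, 2, 3]
Op 7: conn=-15 S1=-7 S2=8 S3=55 blocked=[1, 2, 3]
Op 8: conn=-15 S1=-7 S2=23 S3=55 blocked=[1, 2, 3]

Answer: -15 -7 23 55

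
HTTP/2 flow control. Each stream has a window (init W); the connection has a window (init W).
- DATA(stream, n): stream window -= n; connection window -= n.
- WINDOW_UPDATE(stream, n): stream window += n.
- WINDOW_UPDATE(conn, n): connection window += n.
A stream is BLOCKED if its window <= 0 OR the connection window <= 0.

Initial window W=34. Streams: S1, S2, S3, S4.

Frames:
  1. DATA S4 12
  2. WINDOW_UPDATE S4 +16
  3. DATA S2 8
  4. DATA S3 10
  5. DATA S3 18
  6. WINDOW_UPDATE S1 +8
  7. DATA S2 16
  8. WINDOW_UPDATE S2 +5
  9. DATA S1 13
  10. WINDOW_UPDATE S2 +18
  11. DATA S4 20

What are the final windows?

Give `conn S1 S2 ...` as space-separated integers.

Answer: -63 29 33 6 18

Derivation:
Op 1: conn=22 S1=34 S2=34 S3=34 S4=22 blocked=[]
Op 2: conn=22 S1=34 S2=34 S3=34 S4=38 blocked=[]
Op 3: conn=14 S1=34 S2=26 S3=34 S4=38 blocked=[]
Op 4: conn=4 S1=34 S2=26 S3=24 S4=38 blocked=[]
Op 5: conn=-14 S1=34 S2=26 S3=6 S4=38 blocked=[1, 2, 3, 4]
Op 6: conn=-14 S1=42 S2=26 S3=6 S4=38 blocked=[1, 2, 3, 4]
Op 7: conn=-30 S1=42 S2=10 S3=6 S4=38 blocked=[1, 2, 3, 4]
Op 8: conn=-30 S1=42 S2=15 S3=6 S4=38 blocked=[1, 2, 3, 4]
Op 9: conn=-43 S1=29 S2=15 S3=6 S4=38 blocked=[1, 2, 3, 4]
Op 10: conn=-43 S1=29 S2=33 S3=6 S4=38 blocked=[1, 2, 3, 4]
Op 11: conn=-63 S1=29 S2=33 S3=6 S4=18 blocked=[1, 2, 3, 4]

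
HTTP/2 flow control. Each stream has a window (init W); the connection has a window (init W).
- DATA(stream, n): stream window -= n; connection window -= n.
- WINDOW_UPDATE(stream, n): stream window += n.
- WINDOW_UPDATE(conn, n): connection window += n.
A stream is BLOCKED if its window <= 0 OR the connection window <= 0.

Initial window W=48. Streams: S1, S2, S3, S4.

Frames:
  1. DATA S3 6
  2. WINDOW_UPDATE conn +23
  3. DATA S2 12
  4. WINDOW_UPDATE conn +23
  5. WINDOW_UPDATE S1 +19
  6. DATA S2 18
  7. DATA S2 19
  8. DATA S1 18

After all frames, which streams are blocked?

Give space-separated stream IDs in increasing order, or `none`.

Answer: S2

Derivation:
Op 1: conn=42 S1=48 S2=48 S3=42 S4=48 blocked=[]
Op 2: conn=65 S1=48 S2=48 S3=42 S4=48 blocked=[]
Op 3: conn=53 S1=48 S2=36 S3=42 S4=48 blocked=[]
Op 4: conn=76 S1=48 S2=36 S3=42 S4=48 blocked=[]
Op 5: conn=76 S1=67 S2=36 S3=42 S4=48 blocked=[]
Op 6: conn=58 S1=67 S2=18 S3=42 S4=48 blocked=[]
Op 7: conn=39 S1=67 S2=-1 S3=42 S4=48 blocked=[2]
Op 8: conn=21 S1=49 S2=-1 S3=42 S4=48 blocked=[2]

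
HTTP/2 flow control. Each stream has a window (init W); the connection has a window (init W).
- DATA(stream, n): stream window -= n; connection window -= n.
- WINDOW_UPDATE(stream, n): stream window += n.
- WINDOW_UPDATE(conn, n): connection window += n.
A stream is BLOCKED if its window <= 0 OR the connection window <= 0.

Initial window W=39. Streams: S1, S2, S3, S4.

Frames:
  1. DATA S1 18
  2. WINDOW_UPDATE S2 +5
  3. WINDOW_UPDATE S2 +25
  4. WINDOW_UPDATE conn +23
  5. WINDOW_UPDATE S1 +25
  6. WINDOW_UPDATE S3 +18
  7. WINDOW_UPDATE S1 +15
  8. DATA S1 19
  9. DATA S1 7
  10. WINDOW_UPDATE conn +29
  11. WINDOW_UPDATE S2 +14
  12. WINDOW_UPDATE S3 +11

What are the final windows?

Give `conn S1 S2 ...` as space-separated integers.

Op 1: conn=21 S1=21 S2=39 S3=39 S4=39 blocked=[]
Op 2: conn=21 S1=21 S2=44 S3=39 S4=39 blocked=[]
Op 3: conn=21 S1=21 S2=69 S3=39 S4=39 blocked=[]
Op 4: conn=44 S1=21 S2=69 S3=39 S4=39 blocked=[]
Op 5: conn=44 S1=46 S2=69 S3=39 S4=39 blocked=[]
Op 6: conn=44 S1=46 S2=69 S3=57 S4=39 blocked=[]
Op 7: conn=44 S1=61 S2=69 S3=57 S4=39 blocked=[]
Op 8: conn=25 S1=42 S2=69 S3=57 S4=39 blocked=[]
Op 9: conn=18 S1=35 S2=69 S3=57 S4=39 blocked=[]
Op 10: conn=47 S1=35 S2=69 S3=57 S4=39 blocked=[]
Op 11: conn=47 S1=35 S2=83 S3=57 S4=39 blocked=[]
Op 12: conn=47 S1=35 S2=83 S3=68 S4=39 blocked=[]

Answer: 47 35 83 68 39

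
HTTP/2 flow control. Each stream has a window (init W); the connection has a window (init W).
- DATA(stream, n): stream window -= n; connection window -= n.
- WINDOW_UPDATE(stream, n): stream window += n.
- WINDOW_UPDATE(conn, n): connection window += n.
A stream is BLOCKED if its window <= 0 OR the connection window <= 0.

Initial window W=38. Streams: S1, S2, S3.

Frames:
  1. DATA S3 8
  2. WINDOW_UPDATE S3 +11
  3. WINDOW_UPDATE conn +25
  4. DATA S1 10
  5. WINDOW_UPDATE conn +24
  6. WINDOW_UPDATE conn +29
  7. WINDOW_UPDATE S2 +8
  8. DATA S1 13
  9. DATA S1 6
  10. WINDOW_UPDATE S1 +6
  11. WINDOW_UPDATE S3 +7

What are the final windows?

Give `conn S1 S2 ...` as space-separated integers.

Answer: 79 15 46 48

Derivation:
Op 1: conn=30 S1=38 S2=38 S3=30 blocked=[]
Op 2: conn=30 S1=38 S2=38 S3=41 blocked=[]
Op 3: conn=55 S1=38 S2=38 S3=41 blocked=[]
Op 4: conn=45 S1=28 S2=38 S3=41 blocked=[]
Op 5: conn=69 S1=28 S2=38 S3=41 blocked=[]
Op 6: conn=98 S1=28 S2=38 S3=41 blocked=[]
Op 7: conn=98 S1=28 S2=46 S3=41 blocked=[]
Op 8: conn=85 S1=15 S2=46 S3=41 blocked=[]
Op 9: conn=79 S1=9 S2=46 S3=41 blocked=[]
Op 10: conn=79 S1=15 S2=46 S3=41 blocked=[]
Op 11: conn=79 S1=15 S2=46 S3=48 blocked=[]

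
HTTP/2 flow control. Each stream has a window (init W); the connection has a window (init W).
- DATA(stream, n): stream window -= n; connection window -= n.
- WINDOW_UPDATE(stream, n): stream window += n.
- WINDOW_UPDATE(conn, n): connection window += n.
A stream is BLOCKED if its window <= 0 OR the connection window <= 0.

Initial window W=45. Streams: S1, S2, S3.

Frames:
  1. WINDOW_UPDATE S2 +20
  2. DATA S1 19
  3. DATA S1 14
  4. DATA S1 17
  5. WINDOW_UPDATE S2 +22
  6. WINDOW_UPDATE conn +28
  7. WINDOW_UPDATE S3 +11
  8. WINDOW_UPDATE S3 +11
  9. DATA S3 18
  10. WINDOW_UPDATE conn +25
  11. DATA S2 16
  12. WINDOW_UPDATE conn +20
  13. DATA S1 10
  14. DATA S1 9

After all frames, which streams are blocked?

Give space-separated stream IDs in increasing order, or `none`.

Answer: S1

Derivation:
Op 1: conn=45 S1=45 S2=65 S3=45 blocked=[]
Op 2: conn=26 S1=26 S2=65 S3=45 blocked=[]
Op 3: conn=12 S1=12 S2=65 S3=45 blocked=[]
Op 4: conn=-5 S1=-5 S2=65 S3=45 blocked=[1, 2, 3]
Op 5: conn=-5 S1=-5 S2=87 S3=45 blocked=[1, 2, 3]
Op 6: conn=23 S1=-5 S2=87 S3=45 blocked=[1]
Op 7: conn=23 S1=-5 S2=87 S3=56 blocked=[1]
Op 8: conn=23 S1=-5 S2=87 S3=67 blocked=[1]
Op 9: conn=5 S1=-5 S2=87 S3=49 blocked=[1]
Op 10: conn=30 S1=-5 S2=87 S3=49 blocked=[1]
Op 11: conn=14 S1=-5 S2=71 S3=49 blocked=[1]
Op 12: conn=34 S1=-5 S2=71 S3=49 blocked=[1]
Op 13: conn=24 S1=-15 S2=71 S3=49 blocked=[1]
Op 14: conn=15 S1=-24 S2=71 S3=49 blocked=[1]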